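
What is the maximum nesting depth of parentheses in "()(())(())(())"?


Input: "()(())(())(())"
Tracking depth:
  Position 0 '(': depth becomes 1
  Position 1 ')': depth becomes 0
  Position 2 '(': depth becomes 1
  Position 3 '(': depth becomes 2
  Position 4 ')': depth becomes 1
  Position 5 ')': depth becomes 0
  Position 6 '(': depth becomes 1
  Position 7 '(': depth becomes 2
  Position 8 ')': depth becomes 1
  Position 9 ')': depth becomes 0
  Position 10 '(': depth becomes 1
  Position 11 '(': depth becomes 2
  Position 12 ')': depth becomes 1
  Position 13 ')': depth becomes 0
Maximum depth reached: 2

2


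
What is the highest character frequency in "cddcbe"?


Input: cddcbe
Character counts:
  'b': 1
  'c': 2
  'd': 2
  'e': 1
Maximum frequency: 2

2


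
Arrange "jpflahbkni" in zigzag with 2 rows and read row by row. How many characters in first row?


Zigzag "jpflahbkni" into 2 rows:
Placing characters:
  'j' => row 0
  'p' => row 1
  'f' => row 0
  'l' => row 1
  'a' => row 0
  'h' => row 1
  'b' => row 0
  'k' => row 1
  'n' => row 0
  'i' => row 1
Rows:
  Row 0: "jfabn"
  Row 1: "plhki"
First row length: 5

5


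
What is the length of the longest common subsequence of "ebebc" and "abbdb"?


LCS of "ebebc" and "abbdb"
DP table:
           a    b    b    d    b
      0    0    0    0    0    0
  e   0    0    0    0    0    0
  b   0    0    1    1    1    1
  e   0    0    1    1    1    1
  b   0    0    1    2    2    2
  c   0    0    1    2    2    2
LCS length = dp[5][5] = 2

2


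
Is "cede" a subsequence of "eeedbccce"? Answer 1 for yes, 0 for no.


Check if "cede" is a subsequence of "eeedbccce"
Greedy scan:
  Position 0 ('e'): no match needed
  Position 1 ('e'): no match needed
  Position 2 ('e'): no match needed
  Position 3 ('d'): no match needed
  Position 4 ('b'): no match needed
  Position 5 ('c'): matches sub[0] = 'c'
  Position 6 ('c'): no match needed
  Position 7 ('c'): no match needed
  Position 8 ('e'): matches sub[1] = 'e'
Only matched 2/4 characters => not a subsequence

0


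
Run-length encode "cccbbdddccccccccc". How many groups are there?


Input: cccbbdddccccccccc
Scanning for consecutive runs:
  Group 1: 'c' x 3 (positions 0-2)
  Group 2: 'b' x 2 (positions 3-4)
  Group 3: 'd' x 3 (positions 5-7)
  Group 4: 'c' x 9 (positions 8-16)
Total groups: 4

4


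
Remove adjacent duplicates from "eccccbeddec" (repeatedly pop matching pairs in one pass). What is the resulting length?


Input: eccccbeddec
Stack-based adjacent duplicate removal:
  Read 'e': push. Stack: e
  Read 'c': push. Stack: ec
  Read 'c': matches stack top 'c' => pop. Stack: e
  Read 'c': push. Stack: ec
  Read 'c': matches stack top 'c' => pop. Stack: e
  Read 'b': push. Stack: eb
  Read 'e': push. Stack: ebe
  Read 'd': push. Stack: ebed
  Read 'd': matches stack top 'd' => pop. Stack: ebe
  Read 'e': matches stack top 'e' => pop. Stack: eb
  Read 'c': push. Stack: ebc
Final stack: "ebc" (length 3)

3


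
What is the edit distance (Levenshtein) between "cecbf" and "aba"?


Computing edit distance: "cecbf" -> "aba"
DP table:
           a    b    a
      0    1    2    3
  c   1    1    2    3
  e   2    2    2    3
  c   3    3    3    3
  b   4    4    3    4
  f   5    5    4    4
Edit distance = dp[5][3] = 4

4


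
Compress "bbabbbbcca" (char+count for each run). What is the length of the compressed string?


Input: bbabbbbcca
Runs:
  'b' x 2 => "b2"
  'a' x 1 => "a1"
  'b' x 4 => "b4"
  'c' x 2 => "c2"
  'a' x 1 => "a1"
Compressed: "b2a1b4c2a1"
Compressed length: 10

10


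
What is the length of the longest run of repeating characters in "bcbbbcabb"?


Input: "bcbbbcabb"
Scanning for longest run:
  Position 1 ('c'): new char, reset run to 1
  Position 2 ('b'): new char, reset run to 1
  Position 3 ('b'): continues run of 'b', length=2
  Position 4 ('b'): continues run of 'b', length=3
  Position 5 ('c'): new char, reset run to 1
  Position 6 ('a'): new char, reset run to 1
  Position 7 ('b'): new char, reset run to 1
  Position 8 ('b'): continues run of 'b', length=2
Longest run: 'b' with length 3

3


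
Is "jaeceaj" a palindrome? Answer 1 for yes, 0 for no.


Input: jaeceaj
Reversed: jaeceaj
  Compare pos 0 ('j') with pos 6 ('j'): match
  Compare pos 1 ('a') with pos 5 ('a'): match
  Compare pos 2 ('e') with pos 4 ('e'): match
Result: palindrome

1


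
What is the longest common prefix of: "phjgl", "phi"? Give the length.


Words: phjgl, phi
  Position 0: all 'p' => match
  Position 1: all 'h' => match
  Position 2: ('j', 'i') => mismatch, stop
LCP = "ph" (length 2)

2


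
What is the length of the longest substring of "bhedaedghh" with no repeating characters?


Input: "bhedaedghh"
Sliding window (track last position of each char):
  Position 0 ('b'): window [0,0] length 1 -- new best
  Position 1 ('h'): window [0,1] length 2 -- new best
  Position 2 ('e'): window [0,2] length 3 -- new best
  Position 3 ('d'): window [0,3] length 4 -- new best
  Position 4 ('a'): window [0,4] length 5 -- new best
  Position 5 ('e'): repeat (last at 2), move window start to 3
  Position 5 ('e'): window [3,5] length 3
  Position 6 ('d'): repeat (last at 3), move window start to 4
  Position 6 ('d'): window [4,6] length 3
  Position 7 ('g'): window [4,7] length 4
  Position 8 ('h'): window [4,8] length 5
  Position 9 ('h'): repeat (last at 8), move window start to 9
  Position 9 ('h'): window [9,9] length 1
Longest substring with no repeats: "bheda" with length 5

5


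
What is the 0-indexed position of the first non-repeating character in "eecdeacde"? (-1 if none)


Input: eecdeacde
Character frequencies:
  'a': 1
  'c': 2
  'd': 2
  'e': 4
Scanning left to right for freq == 1:
  Position 0 ('e'): freq=4, skip
  Position 1 ('e'): freq=4, skip
  Position 2 ('c'): freq=2, skip
  Position 3 ('d'): freq=2, skip
  Position 4 ('e'): freq=4, skip
  Position 5 ('a'): unique! => answer = 5

5


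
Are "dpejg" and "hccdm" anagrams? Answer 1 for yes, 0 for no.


Strings: "dpejg", "hccdm"
Sorted first:  degjp
Sorted second: ccdhm
Differ at position 0: 'd' vs 'c' => not anagrams

0


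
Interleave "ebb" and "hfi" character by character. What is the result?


Interleaving "ebb" and "hfi":
  Position 0: 'e' from first, 'h' from second => "eh"
  Position 1: 'b' from first, 'f' from second => "bf"
  Position 2: 'b' from first, 'i' from second => "bi"
Result: ehbfbi

ehbfbi


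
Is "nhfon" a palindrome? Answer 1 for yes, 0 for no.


Input: nhfon
Reversed: nofhn
  Compare pos 0 ('n') with pos 4 ('n'): match
  Compare pos 1 ('h') with pos 3 ('o'): MISMATCH
Result: not a palindrome

0


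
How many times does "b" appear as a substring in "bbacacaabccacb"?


Searching for "b" in "bbacacaabccacb"
Scanning each position:
  Position 0: "b" => MATCH
  Position 1: "b" => MATCH
  Position 2: "a" => no
  Position 3: "c" => no
  Position 4: "a" => no
  Position 5: "c" => no
  Position 6: "a" => no
  Position 7: "a" => no
  Position 8: "b" => MATCH
  Position 9: "c" => no
  Position 10: "c" => no
  Position 11: "a" => no
  Position 12: "c" => no
  Position 13: "b" => MATCH
Total occurrences: 4

4


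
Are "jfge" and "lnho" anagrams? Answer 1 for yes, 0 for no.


Strings: "jfge", "lnho"
Sorted first:  efgj
Sorted second: hlno
Differ at position 0: 'e' vs 'h' => not anagrams

0


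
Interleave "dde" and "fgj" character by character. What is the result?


Interleaving "dde" and "fgj":
  Position 0: 'd' from first, 'f' from second => "df"
  Position 1: 'd' from first, 'g' from second => "dg"
  Position 2: 'e' from first, 'j' from second => "ej"
Result: dfdgej

dfdgej


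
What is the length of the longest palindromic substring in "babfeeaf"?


Input: "babfeeaf"
Checking substrings for palindromes:
  [0:3] "bab" (len 3) => palindrome
  [4:6] "ee" (len 2) => palindrome
Longest palindromic substring: "bab" with length 3

3


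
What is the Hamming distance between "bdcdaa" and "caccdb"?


Comparing "bdcdaa" and "caccdb" position by position:
  Position 0: 'b' vs 'c' => differ
  Position 1: 'd' vs 'a' => differ
  Position 2: 'c' vs 'c' => same
  Position 3: 'd' vs 'c' => differ
  Position 4: 'a' vs 'd' => differ
  Position 5: 'a' vs 'b' => differ
Total differences (Hamming distance): 5

5


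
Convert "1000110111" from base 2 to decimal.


Input: "1000110111" in base 2
Positional expansion:
  Digit '1' (value 1) x 2^9 = 512
  Digit '0' (value 0) x 2^8 = 0
  Digit '0' (value 0) x 2^7 = 0
  Digit '0' (value 0) x 2^6 = 0
  Digit '1' (value 1) x 2^5 = 32
  Digit '1' (value 1) x 2^4 = 16
  Digit '0' (value 0) x 2^3 = 0
  Digit '1' (value 1) x 2^2 = 4
  Digit '1' (value 1) x 2^1 = 2
  Digit '1' (value 1) x 2^0 = 1
Sum = 567

567


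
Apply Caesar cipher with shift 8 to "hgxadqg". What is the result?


Caesar cipher: shift "hgxadqg" by 8
  'h' (pos 7) + 8 = pos 15 = 'p'
  'g' (pos 6) + 8 = pos 14 = 'o'
  'x' (pos 23) + 8 = pos 5 = 'f'
  'a' (pos 0) + 8 = pos 8 = 'i'
  'd' (pos 3) + 8 = pos 11 = 'l'
  'q' (pos 16) + 8 = pos 24 = 'y'
  'g' (pos 6) + 8 = pos 14 = 'o'
Result: pofilyo

pofilyo


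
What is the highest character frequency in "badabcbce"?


Input: badabcbce
Character counts:
  'a': 2
  'b': 3
  'c': 2
  'd': 1
  'e': 1
Maximum frequency: 3

3


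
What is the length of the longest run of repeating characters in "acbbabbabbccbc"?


Input: "acbbabbabbccbc"
Scanning for longest run:
  Position 1 ('c'): new char, reset run to 1
  Position 2 ('b'): new char, reset run to 1
  Position 3 ('b'): continues run of 'b', length=2
  Position 4 ('a'): new char, reset run to 1
  Position 5 ('b'): new char, reset run to 1
  Position 6 ('b'): continues run of 'b', length=2
  Position 7 ('a'): new char, reset run to 1
  Position 8 ('b'): new char, reset run to 1
  Position 9 ('b'): continues run of 'b', length=2
  Position 10 ('c'): new char, reset run to 1
  Position 11 ('c'): continues run of 'c', length=2
  Position 12 ('b'): new char, reset run to 1
  Position 13 ('c'): new char, reset run to 1
Longest run: 'b' with length 2

2


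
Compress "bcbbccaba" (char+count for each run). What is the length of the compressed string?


Input: bcbbccaba
Runs:
  'b' x 1 => "b1"
  'c' x 1 => "c1"
  'b' x 2 => "b2"
  'c' x 2 => "c2"
  'a' x 1 => "a1"
  'b' x 1 => "b1"
  'a' x 1 => "a1"
Compressed: "b1c1b2c2a1b1a1"
Compressed length: 14

14


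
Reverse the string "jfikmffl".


Input: jfikmffl
Reading characters right to left:
  Position 7: 'l'
  Position 6: 'f'
  Position 5: 'f'
  Position 4: 'm'
  Position 3: 'k'
  Position 2: 'i'
  Position 1: 'f'
  Position 0: 'j'
Reversed: lffmkifj

lffmkifj


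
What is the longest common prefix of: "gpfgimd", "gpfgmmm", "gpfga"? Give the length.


Words: gpfgimd, gpfgmmm, gpfga
  Position 0: all 'g' => match
  Position 1: all 'p' => match
  Position 2: all 'f' => match
  Position 3: all 'g' => match
  Position 4: ('i', 'm', 'a') => mismatch, stop
LCP = "gpfg" (length 4)

4


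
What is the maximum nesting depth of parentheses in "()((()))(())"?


Input: "()((()))(())"
Tracking depth:
  Position 0 '(': depth becomes 1
  Position 1 ')': depth becomes 0
  Position 2 '(': depth becomes 1
  Position 3 '(': depth becomes 2
  Position 4 '(': depth becomes 3
  Position 5 ')': depth becomes 2
  Position 6 ')': depth becomes 1
  Position 7 ')': depth becomes 0
  Position 8 '(': depth becomes 1
  Position 9 '(': depth becomes 2
  Position 10 ')': depth becomes 1
  Position 11 ')': depth becomes 0
Maximum depth reached: 3

3


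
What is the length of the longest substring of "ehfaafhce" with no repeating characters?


Input: "ehfaafhce"
Sliding window (track last position of each char):
  Position 0 ('e'): window [0,0] length 1 -- new best
  Position 1 ('h'): window [0,1] length 2 -- new best
  Position 2 ('f'): window [0,2] length 3 -- new best
  Position 3 ('a'): window [0,3] length 4 -- new best
  Position 4 ('a'): repeat (last at 3), move window start to 4
  Position 4 ('a'): window [4,4] length 1
  Position 5 ('f'): window [4,5] length 2
  Position 6 ('h'): window [4,6] length 3
  Position 7 ('c'): window [4,7] length 4
  Position 8 ('e'): window [4,8] length 5 -- new best
Longest substring with no repeats: "afhce" with length 5

5


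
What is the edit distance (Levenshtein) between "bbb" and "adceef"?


Computing edit distance: "bbb" -> "adceef"
DP table:
           a    d    c    e    e    f
      0    1    2    3    4    5    6
  b   1    1    2    3    4    5    6
  b   2    2    2    3    4    5    6
  b   3    3    3    3    4    5    6
Edit distance = dp[3][6] = 6

6


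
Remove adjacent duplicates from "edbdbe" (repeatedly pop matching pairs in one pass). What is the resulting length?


Input: edbdbe
Stack-based adjacent duplicate removal:
  Read 'e': push. Stack: e
  Read 'd': push. Stack: ed
  Read 'b': push. Stack: edb
  Read 'd': push. Stack: edbd
  Read 'b': push. Stack: edbdb
  Read 'e': push. Stack: edbdbe
Final stack: "edbdbe" (length 6)

6


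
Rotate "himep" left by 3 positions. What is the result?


Input: "himep", rotate left by 3
First 3 characters: "him"
Remaining characters: "ep"
Concatenate remaining + first: "ep" + "him" = "ephim"

ephim


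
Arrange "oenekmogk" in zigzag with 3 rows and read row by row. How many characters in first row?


Zigzag "oenekmogk" into 3 rows:
Placing characters:
  'o' => row 0
  'e' => row 1
  'n' => row 2
  'e' => row 1
  'k' => row 0
  'm' => row 1
  'o' => row 2
  'g' => row 1
  'k' => row 0
Rows:
  Row 0: "okk"
  Row 1: "eemg"
  Row 2: "no"
First row length: 3

3


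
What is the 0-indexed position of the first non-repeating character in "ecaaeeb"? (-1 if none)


Input: ecaaeeb
Character frequencies:
  'a': 2
  'b': 1
  'c': 1
  'e': 3
Scanning left to right for freq == 1:
  Position 0 ('e'): freq=3, skip
  Position 1 ('c'): unique! => answer = 1

1


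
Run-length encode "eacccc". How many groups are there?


Input: eacccc
Scanning for consecutive runs:
  Group 1: 'e' x 1 (positions 0-0)
  Group 2: 'a' x 1 (positions 1-1)
  Group 3: 'c' x 4 (positions 2-5)
Total groups: 3

3


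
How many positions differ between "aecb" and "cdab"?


Comparing "aecb" and "cdab" position by position:
  Position 0: 'a' vs 'c' => DIFFER
  Position 1: 'e' vs 'd' => DIFFER
  Position 2: 'c' vs 'a' => DIFFER
  Position 3: 'b' vs 'b' => same
Positions that differ: 3

3


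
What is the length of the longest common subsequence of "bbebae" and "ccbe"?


LCS of "bbebae" and "ccbe"
DP table:
           c    c    b    e
      0    0    0    0    0
  b   0    0    0    1    1
  b   0    0    0    1    1
  e   0    0    0    1    2
  b   0    0    0    1    2
  a   0    0    0    1    2
  e   0    0    0    1    2
LCS length = dp[6][4] = 2

2


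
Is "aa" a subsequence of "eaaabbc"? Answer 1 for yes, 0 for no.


Check if "aa" is a subsequence of "eaaabbc"
Greedy scan:
  Position 0 ('e'): no match needed
  Position 1 ('a'): matches sub[0] = 'a'
  Position 2 ('a'): matches sub[1] = 'a'
  Position 3 ('a'): no match needed
  Position 4 ('b'): no match needed
  Position 5 ('b'): no match needed
  Position 6 ('c'): no match needed
All 2 characters matched => is a subsequence

1


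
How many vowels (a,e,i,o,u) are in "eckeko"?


Input: eckeko
Checking each character:
  'e' at position 0: vowel (running total: 1)
  'c' at position 1: consonant
  'k' at position 2: consonant
  'e' at position 3: vowel (running total: 2)
  'k' at position 4: consonant
  'o' at position 5: vowel (running total: 3)
Total vowels: 3

3


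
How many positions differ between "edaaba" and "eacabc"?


Comparing "edaaba" and "eacabc" position by position:
  Position 0: 'e' vs 'e' => same
  Position 1: 'd' vs 'a' => DIFFER
  Position 2: 'a' vs 'c' => DIFFER
  Position 3: 'a' vs 'a' => same
  Position 4: 'b' vs 'b' => same
  Position 5: 'a' vs 'c' => DIFFER
Positions that differ: 3

3


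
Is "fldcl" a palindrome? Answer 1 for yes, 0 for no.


Input: fldcl
Reversed: lcdlf
  Compare pos 0 ('f') with pos 4 ('l'): MISMATCH
  Compare pos 1 ('l') with pos 3 ('c'): MISMATCH
Result: not a palindrome

0


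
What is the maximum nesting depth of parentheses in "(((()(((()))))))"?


Input: "(((()(((()))))))"
Tracking depth:
  Position 0 '(': depth becomes 1
  Position 1 '(': depth becomes 2
  Position 2 '(': depth becomes 3
  Position 3 '(': depth becomes 4
  Position 4 ')': depth becomes 3
  Position 5 '(': depth becomes 4
  Position 6 '(': depth becomes 5
  Position 7 '(': depth becomes 6
  Position 8 '(': depth becomes 7
  Position 9 ')': depth becomes 6
  Position 10 ')': depth becomes 5
  Position 11 ')': depth becomes 4
  Position 12 ')': depth becomes 3
  Position 13 ')': depth becomes 2
  Position 14 ')': depth becomes 1
  Position 15 ')': depth becomes 0
Maximum depth reached: 7

7


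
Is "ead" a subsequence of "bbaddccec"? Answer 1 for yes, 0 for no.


Check if "ead" is a subsequence of "bbaddccec"
Greedy scan:
  Position 0 ('b'): no match needed
  Position 1 ('b'): no match needed
  Position 2 ('a'): no match needed
  Position 3 ('d'): no match needed
  Position 4 ('d'): no match needed
  Position 5 ('c'): no match needed
  Position 6 ('c'): no match needed
  Position 7 ('e'): matches sub[0] = 'e'
  Position 8 ('c'): no match needed
Only matched 1/3 characters => not a subsequence

0


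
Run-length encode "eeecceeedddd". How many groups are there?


Input: eeecceeedddd
Scanning for consecutive runs:
  Group 1: 'e' x 3 (positions 0-2)
  Group 2: 'c' x 2 (positions 3-4)
  Group 3: 'e' x 3 (positions 5-7)
  Group 4: 'd' x 4 (positions 8-11)
Total groups: 4

4


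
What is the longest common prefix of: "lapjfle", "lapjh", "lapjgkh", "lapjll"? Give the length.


Words: lapjfle, lapjh, lapjgkh, lapjll
  Position 0: all 'l' => match
  Position 1: all 'a' => match
  Position 2: all 'p' => match
  Position 3: all 'j' => match
  Position 4: ('f', 'h', 'g', 'l') => mismatch, stop
LCP = "lapj" (length 4)

4


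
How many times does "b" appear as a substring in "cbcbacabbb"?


Searching for "b" in "cbcbacabbb"
Scanning each position:
  Position 0: "c" => no
  Position 1: "b" => MATCH
  Position 2: "c" => no
  Position 3: "b" => MATCH
  Position 4: "a" => no
  Position 5: "c" => no
  Position 6: "a" => no
  Position 7: "b" => MATCH
  Position 8: "b" => MATCH
  Position 9: "b" => MATCH
Total occurrences: 5

5


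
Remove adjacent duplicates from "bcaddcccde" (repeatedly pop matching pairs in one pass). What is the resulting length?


Input: bcaddcccde
Stack-based adjacent duplicate removal:
  Read 'b': push. Stack: b
  Read 'c': push. Stack: bc
  Read 'a': push. Stack: bca
  Read 'd': push. Stack: bcad
  Read 'd': matches stack top 'd' => pop. Stack: bca
  Read 'c': push. Stack: bcac
  Read 'c': matches stack top 'c' => pop. Stack: bca
  Read 'c': push. Stack: bcac
  Read 'd': push. Stack: bcacd
  Read 'e': push. Stack: bcacde
Final stack: "bcacde" (length 6)

6


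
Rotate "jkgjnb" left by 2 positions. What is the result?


Input: "jkgjnb", rotate left by 2
First 2 characters: "jk"
Remaining characters: "gjnb"
Concatenate remaining + first: "gjnb" + "jk" = "gjnbjk"

gjnbjk


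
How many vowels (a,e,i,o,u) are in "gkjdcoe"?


Input: gkjdcoe
Checking each character:
  'g' at position 0: consonant
  'k' at position 1: consonant
  'j' at position 2: consonant
  'd' at position 3: consonant
  'c' at position 4: consonant
  'o' at position 5: vowel (running total: 1)
  'e' at position 6: vowel (running total: 2)
Total vowels: 2

2


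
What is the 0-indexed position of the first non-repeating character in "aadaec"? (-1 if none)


Input: aadaec
Character frequencies:
  'a': 3
  'c': 1
  'd': 1
  'e': 1
Scanning left to right for freq == 1:
  Position 0 ('a'): freq=3, skip
  Position 1 ('a'): freq=3, skip
  Position 2 ('d'): unique! => answer = 2

2


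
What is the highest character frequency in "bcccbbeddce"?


Input: bcccbbeddce
Character counts:
  'b': 3
  'c': 4
  'd': 2
  'e': 2
Maximum frequency: 4

4


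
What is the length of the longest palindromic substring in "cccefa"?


Input: "cccefa"
Checking substrings for palindromes:
  [0:3] "ccc" (len 3) => palindrome
  [0:2] "cc" (len 2) => palindrome
  [1:3] "cc" (len 2) => palindrome
Longest palindromic substring: "ccc" with length 3

3


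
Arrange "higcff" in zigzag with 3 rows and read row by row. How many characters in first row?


Zigzag "higcff" into 3 rows:
Placing characters:
  'h' => row 0
  'i' => row 1
  'g' => row 2
  'c' => row 1
  'f' => row 0
  'f' => row 1
Rows:
  Row 0: "hf"
  Row 1: "icf"
  Row 2: "g"
First row length: 2

2


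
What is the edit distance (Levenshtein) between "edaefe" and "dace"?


Computing edit distance: "edaefe" -> "dace"
DP table:
           d    a    c    e
      0    1    2    3    4
  e   1    1    2    3    3
  d   2    1    2    3    4
  a   3    2    1    2    3
  e   4    3    2    2    2
  f   5    4    3    3    3
  e   6    5    4    4    3
Edit distance = dp[6][4] = 3

3


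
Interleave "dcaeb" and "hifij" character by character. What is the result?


Interleaving "dcaeb" and "hifij":
  Position 0: 'd' from first, 'h' from second => "dh"
  Position 1: 'c' from first, 'i' from second => "ci"
  Position 2: 'a' from first, 'f' from second => "af"
  Position 3: 'e' from first, 'i' from second => "ei"
  Position 4: 'b' from first, 'j' from second => "bj"
Result: dhciafeibj

dhciafeibj


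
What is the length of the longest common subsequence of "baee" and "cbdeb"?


LCS of "baee" and "cbdeb"
DP table:
           c    b    d    e    b
      0    0    0    0    0    0
  b   0    0    1    1    1    1
  a   0    0    1    1    1    1
  e   0    0    1    1    2    2
  e   0    0    1    1    2    2
LCS length = dp[4][5] = 2

2


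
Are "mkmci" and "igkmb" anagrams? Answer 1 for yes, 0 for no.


Strings: "mkmci", "igkmb"
Sorted first:  cikmm
Sorted second: bgikm
Differ at position 0: 'c' vs 'b' => not anagrams

0


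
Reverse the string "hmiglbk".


Input: hmiglbk
Reading characters right to left:
  Position 6: 'k'
  Position 5: 'b'
  Position 4: 'l'
  Position 3: 'g'
  Position 2: 'i'
  Position 1: 'm'
  Position 0: 'h'
Reversed: kblgimh

kblgimh


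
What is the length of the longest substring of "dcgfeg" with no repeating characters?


Input: "dcgfeg"
Sliding window (track last position of each char):
  Position 0 ('d'): window [0,0] length 1 -- new best
  Position 1 ('c'): window [0,1] length 2 -- new best
  Position 2 ('g'): window [0,2] length 3 -- new best
  Position 3 ('f'): window [0,3] length 4 -- new best
  Position 4 ('e'): window [0,4] length 5 -- new best
  Position 5 ('g'): repeat (last at 2), move window start to 3
  Position 5 ('g'): window [3,5] length 3
Longest substring with no repeats: "dcgfe" with length 5

5


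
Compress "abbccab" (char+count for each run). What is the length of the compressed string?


Input: abbccab
Runs:
  'a' x 1 => "a1"
  'b' x 2 => "b2"
  'c' x 2 => "c2"
  'a' x 1 => "a1"
  'b' x 1 => "b1"
Compressed: "a1b2c2a1b1"
Compressed length: 10

10


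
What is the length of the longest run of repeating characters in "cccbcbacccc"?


Input: "cccbcbacccc"
Scanning for longest run:
  Position 1 ('c'): continues run of 'c', length=2
  Position 2 ('c'): continues run of 'c', length=3
  Position 3 ('b'): new char, reset run to 1
  Position 4 ('c'): new char, reset run to 1
  Position 5 ('b'): new char, reset run to 1
  Position 6 ('a'): new char, reset run to 1
  Position 7 ('c'): new char, reset run to 1
  Position 8 ('c'): continues run of 'c', length=2
  Position 9 ('c'): continues run of 'c', length=3
  Position 10 ('c'): continues run of 'c', length=4
Longest run: 'c' with length 4

4


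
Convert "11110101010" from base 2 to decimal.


Input: "11110101010" in base 2
Positional expansion:
  Digit '1' (value 1) x 2^10 = 1024
  Digit '1' (value 1) x 2^9 = 512
  Digit '1' (value 1) x 2^8 = 256
  Digit '1' (value 1) x 2^7 = 128
  Digit '0' (value 0) x 2^6 = 0
  Digit '1' (value 1) x 2^5 = 32
  Digit '0' (value 0) x 2^4 = 0
  Digit '1' (value 1) x 2^3 = 8
  Digit '0' (value 0) x 2^2 = 0
  Digit '1' (value 1) x 2^1 = 2
  Digit '0' (value 0) x 2^0 = 0
Sum = 1962

1962


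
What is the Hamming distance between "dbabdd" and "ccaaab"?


Comparing "dbabdd" and "ccaaab" position by position:
  Position 0: 'd' vs 'c' => differ
  Position 1: 'b' vs 'c' => differ
  Position 2: 'a' vs 'a' => same
  Position 3: 'b' vs 'a' => differ
  Position 4: 'd' vs 'a' => differ
  Position 5: 'd' vs 'b' => differ
Total differences (Hamming distance): 5

5


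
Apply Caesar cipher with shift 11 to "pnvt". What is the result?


Caesar cipher: shift "pnvt" by 11
  'p' (pos 15) + 11 = pos 0 = 'a'
  'n' (pos 13) + 11 = pos 24 = 'y'
  'v' (pos 21) + 11 = pos 6 = 'g'
  't' (pos 19) + 11 = pos 4 = 'e'
Result: ayge

ayge


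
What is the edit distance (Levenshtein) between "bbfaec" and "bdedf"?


Computing edit distance: "bbfaec" -> "bdedf"
DP table:
           b    d    e    d    f
      0    1    2    3    4    5
  b   1    0    1    2    3    4
  b   2    1    1    2    3    4
  f   3    2    2    2    3    3
  a   4    3    3    3    3    4
  e   5    4    4    3    4    4
  c   6    5    5    4    4    5
Edit distance = dp[6][5] = 5

5


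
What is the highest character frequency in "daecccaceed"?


Input: daecccaceed
Character counts:
  'a': 2
  'c': 4
  'd': 2
  'e': 3
Maximum frequency: 4

4


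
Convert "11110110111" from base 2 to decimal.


Input: "11110110111" in base 2
Positional expansion:
  Digit '1' (value 1) x 2^10 = 1024
  Digit '1' (value 1) x 2^9 = 512
  Digit '1' (value 1) x 2^8 = 256
  Digit '1' (value 1) x 2^7 = 128
  Digit '0' (value 0) x 2^6 = 0
  Digit '1' (value 1) x 2^5 = 32
  Digit '1' (value 1) x 2^4 = 16
  Digit '0' (value 0) x 2^3 = 0
  Digit '1' (value 1) x 2^2 = 4
  Digit '1' (value 1) x 2^1 = 2
  Digit '1' (value 1) x 2^0 = 1
Sum = 1975

1975


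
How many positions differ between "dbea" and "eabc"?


Comparing "dbea" and "eabc" position by position:
  Position 0: 'd' vs 'e' => DIFFER
  Position 1: 'b' vs 'a' => DIFFER
  Position 2: 'e' vs 'b' => DIFFER
  Position 3: 'a' vs 'c' => DIFFER
Positions that differ: 4

4


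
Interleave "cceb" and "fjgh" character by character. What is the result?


Interleaving "cceb" and "fjgh":
  Position 0: 'c' from first, 'f' from second => "cf"
  Position 1: 'c' from first, 'j' from second => "cj"
  Position 2: 'e' from first, 'g' from second => "eg"
  Position 3: 'b' from first, 'h' from second => "bh"
Result: cfcjegbh

cfcjegbh


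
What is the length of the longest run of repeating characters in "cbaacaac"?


Input: "cbaacaac"
Scanning for longest run:
  Position 1 ('b'): new char, reset run to 1
  Position 2 ('a'): new char, reset run to 1
  Position 3 ('a'): continues run of 'a', length=2
  Position 4 ('c'): new char, reset run to 1
  Position 5 ('a'): new char, reset run to 1
  Position 6 ('a'): continues run of 'a', length=2
  Position 7 ('c'): new char, reset run to 1
Longest run: 'a' with length 2

2


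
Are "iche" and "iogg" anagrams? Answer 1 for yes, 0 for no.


Strings: "iche", "iogg"
Sorted first:  cehi
Sorted second: ggio
Differ at position 0: 'c' vs 'g' => not anagrams

0


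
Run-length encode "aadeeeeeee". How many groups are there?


Input: aadeeeeeee
Scanning for consecutive runs:
  Group 1: 'a' x 2 (positions 0-1)
  Group 2: 'd' x 1 (positions 2-2)
  Group 3: 'e' x 7 (positions 3-9)
Total groups: 3

3


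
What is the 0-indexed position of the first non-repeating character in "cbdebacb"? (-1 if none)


Input: cbdebacb
Character frequencies:
  'a': 1
  'b': 3
  'c': 2
  'd': 1
  'e': 1
Scanning left to right for freq == 1:
  Position 0 ('c'): freq=2, skip
  Position 1 ('b'): freq=3, skip
  Position 2 ('d'): unique! => answer = 2

2


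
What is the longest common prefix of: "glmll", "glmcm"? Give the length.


Words: glmll, glmcm
  Position 0: all 'g' => match
  Position 1: all 'l' => match
  Position 2: all 'm' => match
  Position 3: ('l', 'c') => mismatch, stop
LCP = "glm" (length 3)

3


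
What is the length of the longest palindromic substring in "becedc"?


Input: "becedc"
Checking substrings for palindromes:
  [1:4] "ece" (len 3) => palindrome
Longest palindromic substring: "ece" with length 3

3


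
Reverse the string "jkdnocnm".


Input: jkdnocnm
Reading characters right to left:
  Position 7: 'm'
  Position 6: 'n'
  Position 5: 'c'
  Position 4: 'o'
  Position 3: 'n'
  Position 2: 'd'
  Position 1: 'k'
  Position 0: 'j'
Reversed: mncondkj

mncondkj


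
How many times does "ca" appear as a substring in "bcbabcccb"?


Searching for "ca" in "bcbabcccb"
Scanning each position:
  Position 0: "bc" => no
  Position 1: "cb" => no
  Position 2: "ba" => no
  Position 3: "ab" => no
  Position 4: "bc" => no
  Position 5: "cc" => no
  Position 6: "cc" => no
  Position 7: "cb" => no
Total occurrences: 0

0


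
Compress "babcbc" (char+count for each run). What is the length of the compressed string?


Input: babcbc
Runs:
  'b' x 1 => "b1"
  'a' x 1 => "a1"
  'b' x 1 => "b1"
  'c' x 1 => "c1"
  'b' x 1 => "b1"
  'c' x 1 => "c1"
Compressed: "b1a1b1c1b1c1"
Compressed length: 12

12


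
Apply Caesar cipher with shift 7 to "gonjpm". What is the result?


Caesar cipher: shift "gonjpm" by 7
  'g' (pos 6) + 7 = pos 13 = 'n'
  'o' (pos 14) + 7 = pos 21 = 'v'
  'n' (pos 13) + 7 = pos 20 = 'u'
  'j' (pos 9) + 7 = pos 16 = 'q'
  'p' (pos 15) + 7 = pos 22 = 'w'
  'm' (pos 12) + 7 = pos 19 = 't'
Result: nvuqwt

nvuqwt


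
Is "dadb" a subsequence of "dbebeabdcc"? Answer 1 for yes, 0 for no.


Check if "dadb" is a subsequence of "dbebeabdcc"
Greedy scan:
  Position 0 ('d'): matches sub[0] = 'd'
  Position 1 ('b'): no match needed
  Position 2 ('e'): no match needed
  Position 3 ('b'): no match needed
  Position 4 ('e'): no match needed
  Position 5 ('a'): matches sub[1] = 'a'
  Position 6 ('b'): no match needed
  Position 7 ('d'): matches sub[2] = 'd'
  Position 8 ('c'): no match needed
  Position 9 ('c'): no match needed
Only matched 3/4 characters => not a subsequence

0


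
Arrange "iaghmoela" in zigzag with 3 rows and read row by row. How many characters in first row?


Zigzag "iaghmoela" into 3 rows:
Placing characters:
  'i' => row 0
  'a' => row 1
  'g' => row 2
  'h' => row 1
  'm' => row 0
  'o' => row 1
  'e' => row 2
  'l' => row 1
  'a' => row 0
Rows:
  Row 0: "ima"
  Row 1: "ahol"
  Row 2: "ge"
First row length: 3

3


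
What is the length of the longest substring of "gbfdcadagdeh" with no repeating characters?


Input: "gbfdcadagdeh"
Sliding window (track last position of each char):
  Position 0 ('g'): window [0,0] length 1 -- new best
  Position 1 ('b'): window [0,1] length 2 -- new best
  Position 2 ('f'): window [0,2] length 3 -- new best
  Position 3 ('d'): window [0,3] length 4 -- new best
  Position 4 ('c'): window [0,4] length 5 -- new best
  Position 5 ('a'): window [0,5] length 6 -- new best
  Position 6 ('d'): repeat (last at 3), move window start to 4
  Position 6 ('d'): window [4,6] length 3
  Position 7 ('a'): repeat (last at 5), move window start to 6
  Position 7 ('a'): window [6,7] length 2
  Position 8 ('g'): window [6,8] length 3
  Position 9 ('d'): repeat (last at 6), move window start to 7
  Position 9 ('d'): window [7,9] length 3
  Position 10 ('e'): window [7,10] length 4
  Position 11 ('h'): window [7,11] length 5
Longest substring with no repeats: "gbfdca" with length 6

6


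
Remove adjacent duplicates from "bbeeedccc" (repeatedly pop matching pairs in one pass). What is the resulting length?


Input: bbeeedccc
Stack-based adjacent duplicate removal:
  Read 'b': push. Stack: b
  Read 'b': matches stack top 'b' => pop. Stack: (empty)
  Read 'e': push. Stack: e
  Read 'e': matches stack top 'e' => pop. Stack: (empty)
  Read 'e': push. Stack: e
  Read 'd': push. Stack: ed
  Read 'c': push. Stack: edc
  Read 'c': matches stack top 'c' => pop. Stack: ed
  Read 'c': push. Stack: edc
Final stack: "edc" (length 3)

3


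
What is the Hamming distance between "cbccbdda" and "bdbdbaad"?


Comparing "cbccbdda" and "bdbdbaad" position by position:
  Position 0: 'c' vs 'b' => differ
  Position 1: 'b' vs 'd' => differ
  Position 2: 'c' vs 'b' => differ
  Position 3: 'c' vs 'd' => differ
  Position 4: 'b' vs 'b' => same
  Position 5: 'd' vs 'a' => differ
  Position 6: 'd' vs 'a' => differ
  Position 7: 'a' vs 'd' => differ
Total differences (Hamming distance): 7

7


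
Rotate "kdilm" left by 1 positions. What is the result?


Input: "kdilm", rotate left by 1
First 1 characters: "k"
Remaining characters: "dilm"
Concatenate remaining + first: "dilm" + "k" = "dilmk"

dilmk


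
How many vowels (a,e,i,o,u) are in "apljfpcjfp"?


Input: apljfpcjfp
Checking each character:
  'a' at position 0: vowel (running total: 1)
  'p' at position 1: consonant
  'l' at position 2: consonant
  'j' at position 3: consonant
  'f' at position 4: consonant
  'p' at position 5: consonant
  'c' at position 6: consonant
  'j' at position 7: consonant
  'f' at position 8: consonant
  'p' at position 9: consonant
Total vowels: 1

1


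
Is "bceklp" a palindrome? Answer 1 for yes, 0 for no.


Input: bceklp
Reversed: plkecb
  Compare pos 0 ('b') with pos 5 ('p'): MISMATCH
  Compare pos 1 ('c') with pos 4 ('l'): MISMATCH
  Compare pos 2 ('e') with pos 3 ('k'): MISMATCH
Result: not a palindrome

0


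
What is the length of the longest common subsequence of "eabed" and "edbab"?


LCS of "eabed" and "edbab"
DP table:
           e    d    b    a    b
      0    0    0    0    0    0
  e   0    1    1    1    1    1
  a   0    1    1    1    2    2
  b   0    1    1    2    2    3
  e   0    1    1    2    2    3
  d   0    1    2    2    2    3
LCS length = dp[5][5] = 3

3


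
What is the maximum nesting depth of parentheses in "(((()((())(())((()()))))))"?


Input: "(((()((())(())((()()))))))"
Tracking depth:
  Position 0 '(': depth becomes 1
  Position 1 '(': depth becomes 2
  Position 2 '(': depth becomes 3
  Position 3 '(': depth becomes 4
  Position 4 ')': depth becomes 3
  Position 5 '(': depth becomes 4
  Position 6 '(': depth becomes 5
  Position 7 '(': depth becomes 6
  Position 8 ')': depth becomes 5
  Position 9 ')': depth becomes 4
  Position 10 '(': depth becomes 5
  Position 11 '(': depth becomes 6
  Position 12 ')': depth becomes 5
  Position 13 ')': depth becomes 4
  Position 14 '(': depth becomes 5
  Position 15 '(': depth becomes 6
  Position 16 '(': depth becomes 7
  Position 17 ')': depth becomes 6
  Position 18 '(': depth becomes 7
  Position 19 ')': depth becomes 6
  Position 20 ')': depth becomes 5
  Position 21 ')': depth becomes 4
  Position 22 ')': depth becomes 3
  Position 23 ')': depth becomes 2
  Position 24 ')': depth becomes 1
  Position 25 ')': depth becomes 0
Maximum depth reached: 7

7


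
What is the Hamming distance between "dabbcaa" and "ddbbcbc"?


Comparing "dabbcaa" and "ddbbcbc" position by position:
  Position 0: 'd' vs 'd' => same
  Position 1: 'a' vs 'd' => differ
  Position 2: 'b' vs 'b' => same
  Position 3: 'b' vs 'b' => same
  Position 4: 'c' vs 'c' => same
  Position 5: 'a' vs 'b' => differ
  Position 6: 'a' vs 'c' => differ
Total differences (Hamming distance): 3

3


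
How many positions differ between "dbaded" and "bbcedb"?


Comparing "dbaded" and "bbcedb" position by position:
  Position 0: 'd' vs 'b' => DIFFER
  Position 1: 'b' vs 'b' => same
  Position 2: 'a' vs 'c' => DIFFER
  Position 3: 'd' vs 'e' => DIFFER
  Position 4: 'e' vs 'd' => DIFFER
  Position 5: 'd' vs 'b' => DIFFER
Positions that differ: 5

5


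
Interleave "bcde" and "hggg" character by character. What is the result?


Interleaving "bcde" and "hggg":
  Position 0: 'b' from first, 'h' from second => "bh"
  Position 1: 'c' from first, 'g' from second => "cg"
  Position 2: 'd' from first, 'g' from second => "dg"
  Position 3: 'e' from first, 'g' from second => "eg"
Result: bhcgdgeg

bhcgdgeg


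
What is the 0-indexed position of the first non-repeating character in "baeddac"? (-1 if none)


Input: baeddac
Character frequencies:
  'a': 2
  'b': 1
  'c': 1
  'd': 2
  'e': 1
Scanning left to right for freq == 1:
  Position 0 ('b'): unique! => answer = 0

0


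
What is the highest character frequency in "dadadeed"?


Input: dadadeed
Character counts:
  'a': 2
  'd': 4
  'e': 2
Maximum frequency: 4

4


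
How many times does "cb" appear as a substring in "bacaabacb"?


Searching for "cb" in "bacaabacb"
Scanning each position:
  Position 0: "ba" => no
  Position 1: "ac" => no
  Position 2: "ca" => no
  Position 3: "aa" => no
  Position 4: "ab" => no
  Position 5: "ba" => no
  Position 6: "ac" => no
  Position 7: "cb" => MATCH
Total occurrences: 1

1


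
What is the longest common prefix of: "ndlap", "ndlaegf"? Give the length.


Words: ndlap, ndlaegf
  Position 0: all 'n' => match
  Position 1: all 'd' => match
  Position 2: all 'l' => match
  Position 3: all 'a' => match
  Position 4: ('p', 'e') => mismatch, stop
LCP = "ndla" (length 4)

4


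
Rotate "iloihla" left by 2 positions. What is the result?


Input: "iloihla", rotate left by 2
First 2 characters: "il"
Remaining characters: "oihla"
Concatenate remaining + first: "oihla" + "il" = "oihlail"

oihlail


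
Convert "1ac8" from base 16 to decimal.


Input: "1ac8" in base 16
Positional expansion:
  Digit '1' (value 1) x 16^3 = 4096
  Digit 'a' (value 10) x 16^2 = 2560
  Digit 'c' (value 12) x 16^1 = 192
  Digit '8' (value 8) x 16^0 = 8
Sum = 6856

6856


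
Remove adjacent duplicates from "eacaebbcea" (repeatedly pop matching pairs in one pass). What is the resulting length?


Input: eacaebbcea
Stack-based adjacent duplicate removal:
  Read 'e': push. Stack: e
  Read 'a': push. Stack: ea
  Read 'c': push. Stack: eac
  Read 'a': push. Stack: eaca
  Read 'e': push. Stack: eacae
  Read 'b': push. Stack: eacaeb
  Read 'b': matches stack top 'b' => pop. Stack: eacae
  Read 'c': push. Stack: eacaec
  Read 'e': push. Stack: eacaece
  Read 'a': push. Stack: eacaecea
Final stack: "eacaecea" (length 8)

8


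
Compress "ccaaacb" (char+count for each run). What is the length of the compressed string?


Input: ccaaacb
Runs:
  'c' x 2 => "c2"
  'a' x 3 => "a3"
  'c' x 1 => "c1"
  'b' x 1 => "b1"
Compressed: "c2a3c1b1"
Compressed length: 8

8


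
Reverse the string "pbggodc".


Input: pbggodc
Reading characters right to left:
  Position 6: 'c'
  Position 5: 'd'
  Position 4: 'o'
  Position 3: 'g'
  Position 2: 'g'
  Position 1: 'b'
  Position 0: 'p'
Reversed: cdoggbp

cdoggbp


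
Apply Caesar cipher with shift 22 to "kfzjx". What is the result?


Caesar cipher: shift "kfzjx" by 22
  'k' (pos 10) + 22 = pos 6 = 'g'
  'f' (pos 5) + 22 = pos 1 = 'b'
  'z' (pos 25) + 22 = pos 21 = 'v'
  'j' (pos 9) + 22 = pos 5 = 'f'
  'x' (pos 23) + 22 = pos 19 = 't'
Result: gbvft

gbvft


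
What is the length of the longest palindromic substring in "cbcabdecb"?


Input: "cbcabdecb"
Checking substrings for palindromes:
  [0:3] "cbc" (len 3) => palindrome
Longest palindromic substring: "cbc" with length 3

3


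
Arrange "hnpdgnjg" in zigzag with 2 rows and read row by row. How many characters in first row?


Zigzag "hnpdgnjg" into 2 rows:
Placing characters:
  'h' => row 0
  'n' => row 1
  'p' => row 0
  'd' => row 1
  'g' => row 0
  'n' => row 1
  'j' => row 0
  'g' => row 1
Rows:
  Row 0: "hpgj"
  Row 1: "ndng"
First row length: 4

4


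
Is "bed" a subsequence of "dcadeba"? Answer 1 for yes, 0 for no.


Check if "bed" is a subsequence of "dcadeba"
Greedy scan:
  Position 0 ('d'): no match needed
  Position 1 ('c'): no match needed
  Position 2 ('a'): no match needed
  Position 3 ('d'): no match needed
  Position 4 ('e'): no match needed
  Position 5 ('b'): matches sub[0] = 'b'
  Position 6 ('a'): no match needed
Only matched 1/3 characters => not a subsequence

0
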